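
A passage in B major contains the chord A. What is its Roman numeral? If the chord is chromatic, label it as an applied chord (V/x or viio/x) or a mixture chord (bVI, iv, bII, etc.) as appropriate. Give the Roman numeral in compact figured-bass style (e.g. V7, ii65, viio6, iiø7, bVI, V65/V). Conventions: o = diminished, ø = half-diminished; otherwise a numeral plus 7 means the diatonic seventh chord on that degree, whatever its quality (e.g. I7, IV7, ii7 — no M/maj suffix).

Stacked in thirds the chord is A-C#-E: a major triad on A.
A is the lowered seventh degree of B major (diatonic 7 would be A#). This is a major triad on the lowered seventh degree (the subtonic), borrowed from the parallel minor.

bVII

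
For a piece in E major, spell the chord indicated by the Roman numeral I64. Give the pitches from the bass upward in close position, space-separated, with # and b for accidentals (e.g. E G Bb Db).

The numeral's case and figure indicate a major triad. In E major its root, scale degree 1, is E.
Stacking thirds from E gives E-G#-B.
The figured bass 64 indicates second inversion, placing the fifth (B) in the bass: B-E-G#.

B E G#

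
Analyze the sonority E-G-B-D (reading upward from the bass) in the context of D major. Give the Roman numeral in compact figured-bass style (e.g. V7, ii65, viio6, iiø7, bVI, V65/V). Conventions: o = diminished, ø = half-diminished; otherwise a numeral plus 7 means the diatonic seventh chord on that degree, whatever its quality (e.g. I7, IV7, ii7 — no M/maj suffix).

ii7

Stacked in thirds the chord is E-G-B-D: a minor seventh chord on E.
E is scale degree 2 in D major, and a minor seventh chord on that degree is written ii7.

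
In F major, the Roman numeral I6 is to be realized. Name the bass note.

I in F major has root F; the chord is F-A-C.
The figure 6 means first inversion — the third is in the bass.

A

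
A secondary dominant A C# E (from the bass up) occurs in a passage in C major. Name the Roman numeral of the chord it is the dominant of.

ii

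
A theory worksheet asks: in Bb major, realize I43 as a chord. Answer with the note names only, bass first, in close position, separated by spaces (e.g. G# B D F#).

F A Bb D

In Bb major, scale degree 1 is Bb, and the diatonic chord built there is a major seventh chord.
Stacking thirds from Bb gives Bb-D-F-A.
With the 43 figure the chord is in second inversion; from the bass F upward in close position it reads F-A-Bb-D.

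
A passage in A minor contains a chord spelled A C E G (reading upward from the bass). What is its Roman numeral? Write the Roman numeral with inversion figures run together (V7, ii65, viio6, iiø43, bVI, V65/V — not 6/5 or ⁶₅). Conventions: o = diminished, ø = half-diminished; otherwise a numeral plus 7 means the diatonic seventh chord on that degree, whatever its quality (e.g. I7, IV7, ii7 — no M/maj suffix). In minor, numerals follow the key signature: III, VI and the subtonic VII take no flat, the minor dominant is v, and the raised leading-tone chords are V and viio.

Stacked in thirds the chord is A-C-E-G: a minor seventh chord on A.
A is scale degree 1 in A minor, and a minor seventh chord on that degree is written i7.

i7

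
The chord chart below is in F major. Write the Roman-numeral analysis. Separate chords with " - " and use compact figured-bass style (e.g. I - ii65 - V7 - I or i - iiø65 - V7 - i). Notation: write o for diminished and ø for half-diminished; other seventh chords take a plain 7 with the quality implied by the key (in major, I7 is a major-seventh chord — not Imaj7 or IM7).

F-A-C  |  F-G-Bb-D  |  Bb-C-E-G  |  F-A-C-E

I - ii42 - V42 - I7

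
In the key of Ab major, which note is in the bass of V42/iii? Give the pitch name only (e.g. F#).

F

The applied chord V42/iii is rooted on G: G-B-D-F.
The figure 42 means third inversion — the seventh is in the bass.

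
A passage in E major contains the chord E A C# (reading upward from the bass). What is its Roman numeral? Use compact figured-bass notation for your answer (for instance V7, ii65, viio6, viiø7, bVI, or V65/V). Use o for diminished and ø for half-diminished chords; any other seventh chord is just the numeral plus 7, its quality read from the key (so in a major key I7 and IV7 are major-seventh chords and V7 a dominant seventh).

IV64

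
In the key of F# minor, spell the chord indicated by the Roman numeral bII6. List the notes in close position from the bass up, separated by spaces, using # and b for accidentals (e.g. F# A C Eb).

Scale degree 2 in F# minor is G#; lowering it a half step gives G. bII6 is the Neapolitan sixth — a major triad on the lowered second degree, here in its customary first inversion.
So the chord is G-B-D.
With the 6 figure the chord is in first inversion; from the bass B upward in close position it reads B-D-G.

B D G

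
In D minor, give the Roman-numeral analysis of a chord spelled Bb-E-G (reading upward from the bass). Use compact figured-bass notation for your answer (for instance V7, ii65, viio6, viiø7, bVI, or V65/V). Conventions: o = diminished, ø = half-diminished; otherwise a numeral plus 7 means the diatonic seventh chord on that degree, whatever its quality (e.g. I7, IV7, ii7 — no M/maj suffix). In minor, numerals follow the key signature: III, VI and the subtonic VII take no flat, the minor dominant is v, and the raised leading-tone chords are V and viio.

iio64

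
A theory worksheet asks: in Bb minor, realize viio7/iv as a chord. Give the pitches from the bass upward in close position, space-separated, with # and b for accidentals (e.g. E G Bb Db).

D F Ab Cb

viio7/iv is a secondary leading-tone chord. The target iv is Eb in Bb minor; the applied chord is rooted a semitone below, on D.
Building a fully diminished seventh chord on D gives D-F-Ab-Cb.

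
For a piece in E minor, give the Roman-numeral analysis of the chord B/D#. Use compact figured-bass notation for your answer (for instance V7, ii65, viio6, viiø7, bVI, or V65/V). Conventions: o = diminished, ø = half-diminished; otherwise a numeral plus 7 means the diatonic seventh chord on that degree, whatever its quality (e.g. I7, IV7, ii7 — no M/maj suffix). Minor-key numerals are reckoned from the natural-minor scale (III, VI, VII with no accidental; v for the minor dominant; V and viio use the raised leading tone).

V6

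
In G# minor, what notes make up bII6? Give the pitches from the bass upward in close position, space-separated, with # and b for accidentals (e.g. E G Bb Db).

C# E A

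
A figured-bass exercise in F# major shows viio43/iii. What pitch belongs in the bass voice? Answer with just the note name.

D#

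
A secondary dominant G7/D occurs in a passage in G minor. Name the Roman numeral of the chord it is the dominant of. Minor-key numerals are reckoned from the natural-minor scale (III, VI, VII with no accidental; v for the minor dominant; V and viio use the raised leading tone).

The chord is a dominant seventh chord on G.
A dominant resolves down a perfect fifth: G → C. In G minor, C is scale degree 4, i.e. iv.

iv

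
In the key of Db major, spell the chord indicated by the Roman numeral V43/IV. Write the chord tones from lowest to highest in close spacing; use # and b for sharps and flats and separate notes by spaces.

Ab Cb Db F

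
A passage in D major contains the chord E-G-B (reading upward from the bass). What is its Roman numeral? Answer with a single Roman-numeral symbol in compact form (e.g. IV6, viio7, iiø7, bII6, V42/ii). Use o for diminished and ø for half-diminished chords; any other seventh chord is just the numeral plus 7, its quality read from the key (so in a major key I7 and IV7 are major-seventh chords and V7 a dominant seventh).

The pitches E-G-B form a minor triad rooted on E.
In D major, E is the supertonic; the diatonic minor triad there is ii.

ii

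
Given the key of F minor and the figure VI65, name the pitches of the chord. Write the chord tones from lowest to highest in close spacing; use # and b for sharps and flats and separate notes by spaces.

In F minor, scale degree 6 is Db, and the diatonic chord built there is a major seventh chord.
Stacking thirds from Db gives Db-F-Ab-C.
The figured bass 65 indicates first inversion, placing the third (F) in the bass: F-Ab-C-Db.

F Ab C Db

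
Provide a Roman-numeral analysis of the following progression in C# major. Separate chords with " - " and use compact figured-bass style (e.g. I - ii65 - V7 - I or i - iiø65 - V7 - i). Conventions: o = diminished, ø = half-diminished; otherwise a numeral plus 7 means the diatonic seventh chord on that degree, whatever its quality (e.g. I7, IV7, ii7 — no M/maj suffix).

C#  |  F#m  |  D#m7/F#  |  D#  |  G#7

I - iv - ii65 - V/V - V7

C#: root C# is the tonic; major triad there is I.
F#m is non-diatonic — iv, a mixture chord from C# minor.
D#m7/F# has root D#, degree 2 in C# major, so ii65.
D#: chromatic; D# is V of V, so V/V.
G#7 has root G#, degree 5 in C# major, so V7.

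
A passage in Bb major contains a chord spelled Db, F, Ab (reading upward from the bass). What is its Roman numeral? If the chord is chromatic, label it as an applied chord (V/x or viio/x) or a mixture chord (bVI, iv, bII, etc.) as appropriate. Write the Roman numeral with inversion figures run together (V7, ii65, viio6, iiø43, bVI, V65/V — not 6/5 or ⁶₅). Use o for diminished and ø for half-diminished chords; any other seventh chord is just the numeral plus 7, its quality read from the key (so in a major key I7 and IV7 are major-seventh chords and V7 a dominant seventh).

Stacked in thirds the chord is Db-F-Ab: a major triad on Db.
Db is the lowered third degree of Bb major (diatonic 3 would be D). This is a major triad on the lowered third degree, borrowed from the parallel minor.

bIII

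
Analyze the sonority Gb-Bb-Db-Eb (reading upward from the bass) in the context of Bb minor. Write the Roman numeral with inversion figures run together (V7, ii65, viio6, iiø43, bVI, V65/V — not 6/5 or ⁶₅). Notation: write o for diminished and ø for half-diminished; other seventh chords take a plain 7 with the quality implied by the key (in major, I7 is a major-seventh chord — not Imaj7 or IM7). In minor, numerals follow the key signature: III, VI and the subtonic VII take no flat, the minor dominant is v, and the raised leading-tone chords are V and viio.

iv65

The pitches Eb-Gb-Bb-Db form a minor seventh chord rooted on Eb.
In Bb minor, Eb is the subdominant; the diatonic minor seventh chord there is iv7.
With Gb in the bass the chord is in first inversion, so the figured bass is 65.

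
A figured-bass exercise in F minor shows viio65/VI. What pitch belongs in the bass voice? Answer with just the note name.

Eb

The applied chord viio65/VI is rooted on C: C-Eb-Gb-Bbb.
The figure 65 means first inversion — the third is in the bass.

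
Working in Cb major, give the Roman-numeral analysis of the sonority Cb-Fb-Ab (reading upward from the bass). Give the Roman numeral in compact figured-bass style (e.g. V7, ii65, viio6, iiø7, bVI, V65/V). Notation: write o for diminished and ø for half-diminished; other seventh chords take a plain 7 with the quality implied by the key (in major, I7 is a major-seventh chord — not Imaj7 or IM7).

Stacked in thirds the chord is Fb-Ab-Cb: a major triad on Fb.
In Cb major, Fb is the subdominant; the diatonic major triad there is IV.
With Cb in the bass the chord is in second inversion, so the figured bass is 64.

IV64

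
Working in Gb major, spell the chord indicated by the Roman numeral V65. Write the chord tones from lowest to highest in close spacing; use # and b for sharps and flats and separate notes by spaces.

The numeral's case and figure indicate a dominant seventh chord. In Gb major its root, the dominant, is Db.
That chord is spelled Db-F-Ab-Cb.
The figured bass 65 indicates first inversion, placing the third (F) in the bass: F-Ab-Cb-Db.

F Ab Cb Db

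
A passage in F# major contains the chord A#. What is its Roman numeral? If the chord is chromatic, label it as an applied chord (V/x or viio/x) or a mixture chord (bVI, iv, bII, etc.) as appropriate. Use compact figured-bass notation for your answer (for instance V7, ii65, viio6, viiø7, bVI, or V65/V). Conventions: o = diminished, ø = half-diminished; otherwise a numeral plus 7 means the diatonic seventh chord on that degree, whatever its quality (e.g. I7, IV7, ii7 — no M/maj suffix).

The pitches A#-C##-E# form a major triad rooted on A#.
A# is not a diatonic chord root with this quality in F# major, but it lies a perfect fifth above D# (vi), so the chord functions as an applied dominant of vi.

V/vi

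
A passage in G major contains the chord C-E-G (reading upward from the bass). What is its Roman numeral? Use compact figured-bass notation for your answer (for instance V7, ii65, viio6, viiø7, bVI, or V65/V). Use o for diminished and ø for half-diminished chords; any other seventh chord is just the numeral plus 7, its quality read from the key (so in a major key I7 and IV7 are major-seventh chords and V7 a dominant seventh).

IV

Stacked in thirds the chord is C-E-G: a major triad on C.
In G major, C is the subdominant; the diatonic major triad there is IV.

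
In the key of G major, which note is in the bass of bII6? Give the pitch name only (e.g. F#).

bII in G major has root Ab; the chord is Ab-C-Eb.
The figure 6 means first inversion — the third is in the bass.

C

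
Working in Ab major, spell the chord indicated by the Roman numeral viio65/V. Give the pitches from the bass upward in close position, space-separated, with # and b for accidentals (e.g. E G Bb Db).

The slash marks an applied leading-tone chord: viio of V. In Ab major, V is Eb, so the leading tone to it is D, a half step below.
Building a fully diminished seventh chord on D gives D-F-Ab-Cb.
With the 65 figure the chord is in first inversion; from the bass F upward in close position it reads F-Ab-Cb-D.

F Ab Cb D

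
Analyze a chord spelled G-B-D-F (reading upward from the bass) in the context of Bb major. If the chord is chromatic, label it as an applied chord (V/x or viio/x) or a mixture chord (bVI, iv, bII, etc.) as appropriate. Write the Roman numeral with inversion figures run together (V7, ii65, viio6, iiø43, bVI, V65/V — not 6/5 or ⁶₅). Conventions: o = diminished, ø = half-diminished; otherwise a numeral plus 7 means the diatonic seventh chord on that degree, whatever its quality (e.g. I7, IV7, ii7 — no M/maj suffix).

The pitches G-B-D-F form a dominant seventh chord rooted on G.
G is not a diatonic chord root with this quality in Bb major, but it lies a perfect fifth above C (ii), so the chord functions as an applied dominant of ii.

V7/ii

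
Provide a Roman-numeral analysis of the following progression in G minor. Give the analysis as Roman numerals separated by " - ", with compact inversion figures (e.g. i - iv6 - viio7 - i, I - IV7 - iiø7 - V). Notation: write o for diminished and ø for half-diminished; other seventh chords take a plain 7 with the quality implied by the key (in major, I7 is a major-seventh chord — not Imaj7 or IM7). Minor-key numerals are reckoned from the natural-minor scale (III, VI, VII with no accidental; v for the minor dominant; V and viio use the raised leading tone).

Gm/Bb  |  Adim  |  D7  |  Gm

Gm/Bb: minor triad on G = scale degree 1 → i6.
Adim: root A is the supertonic; diminished triad there is iio.
D7 has root D, degree 5 in G minor, so V7.
Gm: root G is the tonic; minor triad there is i.

i6 - iio - V7 - i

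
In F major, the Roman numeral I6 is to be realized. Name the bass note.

A

I in F major has root F; the chord is F-A-C.
The figure 6 means first inversion — the third is in the bass.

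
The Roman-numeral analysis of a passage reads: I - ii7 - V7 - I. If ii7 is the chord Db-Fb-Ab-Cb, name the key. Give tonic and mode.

Cb major

The anchor chord is a minor seventh chord on Db, labeled ii7.
If Db is scale degree 2 and the mode makes that degree carry a minor seventh chord, the tonic is Cb and the mode is major.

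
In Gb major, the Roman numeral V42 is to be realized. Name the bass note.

Cb

V in Gb major has root Db; the chord is Db-F-Ab-Cb.
The figure 42 means third inversion — the seventh is in the bass.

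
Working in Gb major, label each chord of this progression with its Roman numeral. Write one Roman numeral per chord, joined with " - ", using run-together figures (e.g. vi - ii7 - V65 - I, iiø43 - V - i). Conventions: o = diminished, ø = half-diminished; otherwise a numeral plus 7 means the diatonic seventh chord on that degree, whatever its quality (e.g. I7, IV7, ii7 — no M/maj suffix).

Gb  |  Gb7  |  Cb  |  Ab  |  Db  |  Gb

I - V7/IV - IV - V/V - V - I

Gb has root Gb, degree 1 in Gb major, so I.
Gb7: chromatic; Gb is V of IV, so V7/IV.
Cb: root Cb is the subdominant; major triad there is IV.
Ab: chromatic; Ab is V of V, so V/V.
Db: major triad on Db = scale degree 5 → V.
Gb: root Gb is the tonic; major triad there is I.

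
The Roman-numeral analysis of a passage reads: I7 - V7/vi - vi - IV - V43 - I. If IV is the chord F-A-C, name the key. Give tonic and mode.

C major

IV is given as F-A-C — a major triad with root F.
Counting down 3 scale steps from F places the tonic on C; a major triad on degree 4 is diatonic only in major.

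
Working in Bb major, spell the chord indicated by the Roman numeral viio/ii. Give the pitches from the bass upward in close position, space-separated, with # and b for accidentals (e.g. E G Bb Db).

The slash marks an applied leading-tone chord: viio of ii. In Bb major, ii is C, so the leading tone to it is B, a half step below.
Building a diminished triad on B gives B-D-F.

B D F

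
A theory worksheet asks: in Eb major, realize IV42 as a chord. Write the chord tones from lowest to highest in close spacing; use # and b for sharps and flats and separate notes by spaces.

G Ab C Eb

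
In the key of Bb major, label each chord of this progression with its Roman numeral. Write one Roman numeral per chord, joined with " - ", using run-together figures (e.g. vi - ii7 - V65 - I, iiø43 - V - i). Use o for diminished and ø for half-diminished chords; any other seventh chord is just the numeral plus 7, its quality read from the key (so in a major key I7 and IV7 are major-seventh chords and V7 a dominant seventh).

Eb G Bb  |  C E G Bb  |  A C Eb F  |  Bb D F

IV - V7/V - V65 - I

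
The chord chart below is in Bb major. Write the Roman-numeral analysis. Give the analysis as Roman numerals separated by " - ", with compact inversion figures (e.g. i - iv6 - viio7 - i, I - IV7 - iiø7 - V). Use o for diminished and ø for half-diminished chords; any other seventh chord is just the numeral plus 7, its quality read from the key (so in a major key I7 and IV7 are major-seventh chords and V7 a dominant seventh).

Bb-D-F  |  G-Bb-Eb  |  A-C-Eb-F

I - IV6 - V65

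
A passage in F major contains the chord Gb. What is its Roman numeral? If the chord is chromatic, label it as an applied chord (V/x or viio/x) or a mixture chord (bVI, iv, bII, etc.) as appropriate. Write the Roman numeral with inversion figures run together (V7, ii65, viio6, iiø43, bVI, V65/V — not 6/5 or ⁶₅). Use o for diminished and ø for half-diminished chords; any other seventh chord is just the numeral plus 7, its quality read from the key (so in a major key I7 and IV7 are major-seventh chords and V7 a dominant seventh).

The pitches Gb-Bb-Db form a major triad rooted on Gb.
Gb is the lowered second degree of F major (diatonic 2 would be G). This is the Neapolitan chord — a major triad on the lowered second degree.

bII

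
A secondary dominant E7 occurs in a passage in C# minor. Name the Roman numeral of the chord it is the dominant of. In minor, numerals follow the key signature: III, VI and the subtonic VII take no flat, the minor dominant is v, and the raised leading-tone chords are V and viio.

VI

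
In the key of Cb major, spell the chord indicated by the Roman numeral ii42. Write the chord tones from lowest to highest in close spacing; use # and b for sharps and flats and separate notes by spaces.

The numeral's case and figure indicate a minor seventh chord. In Cb major its root, the supertonic, is Db.
Stacking thirds from Db gives Db-Fb-Ab-Cb.
With the 42 figure the chord is in third inversion; from the bass Cb upward in close position it reads Cb-Db-Fb-Ab.

Cb Db Fb Ab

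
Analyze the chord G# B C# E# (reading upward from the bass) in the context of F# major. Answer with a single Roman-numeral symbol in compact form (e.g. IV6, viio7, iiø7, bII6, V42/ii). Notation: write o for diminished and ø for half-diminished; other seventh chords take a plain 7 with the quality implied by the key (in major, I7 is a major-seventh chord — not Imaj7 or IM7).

V43

Stacked in thirds the chord is C#-E#-G#-B: a dominant seventh chord on C#.
C# is scale degree 5 in F# major, and a dominant seventh chord on that degree is written V7.
With G# in the bass the chord is in second inversion, so the figured bass is 43.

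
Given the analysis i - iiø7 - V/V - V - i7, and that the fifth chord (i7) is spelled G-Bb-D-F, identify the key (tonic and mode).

G minor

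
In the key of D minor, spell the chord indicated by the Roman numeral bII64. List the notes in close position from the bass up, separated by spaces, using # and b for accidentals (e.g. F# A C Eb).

Bb Eb G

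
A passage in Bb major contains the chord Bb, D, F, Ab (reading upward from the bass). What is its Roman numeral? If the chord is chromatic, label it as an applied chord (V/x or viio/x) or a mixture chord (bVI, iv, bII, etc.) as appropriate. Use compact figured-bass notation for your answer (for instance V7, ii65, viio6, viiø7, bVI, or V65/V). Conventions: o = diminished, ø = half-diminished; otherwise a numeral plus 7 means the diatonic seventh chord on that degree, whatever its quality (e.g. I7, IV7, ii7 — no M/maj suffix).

V7/IV

The pitches Bb-D-F-Ab form a dominant seventh chord rooted on Bb.
Bb is not a diatonic chord root with this quality in Bb major, but it lies a perfect fifth above Eb (IV), so the chord functions as an applied dominant of IV.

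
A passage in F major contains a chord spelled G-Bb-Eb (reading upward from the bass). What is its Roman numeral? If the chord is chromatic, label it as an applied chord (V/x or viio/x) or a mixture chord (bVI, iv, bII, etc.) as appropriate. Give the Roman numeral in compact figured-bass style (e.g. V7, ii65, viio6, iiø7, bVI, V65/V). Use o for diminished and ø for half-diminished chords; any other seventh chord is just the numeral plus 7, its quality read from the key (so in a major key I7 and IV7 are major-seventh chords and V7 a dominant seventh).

The pitches Eb-G-Bb form a major triad rooted on Eb.
Eb is the lowered seventh degree of F major (diatonic 7 would be E). This is a major triad on the lowered seventh degree (the subtonic), borrowed from the parallel minor.
With G in the bass the chord is in first inversion, so the figured bass is 6.

bVII6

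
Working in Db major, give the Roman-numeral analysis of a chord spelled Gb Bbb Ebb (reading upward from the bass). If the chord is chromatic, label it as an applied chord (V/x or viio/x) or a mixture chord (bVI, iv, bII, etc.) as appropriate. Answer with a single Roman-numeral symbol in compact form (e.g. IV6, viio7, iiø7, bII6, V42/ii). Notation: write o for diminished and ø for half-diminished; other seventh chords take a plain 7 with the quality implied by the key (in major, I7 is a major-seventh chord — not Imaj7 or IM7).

The pitches Ebb-Gb-Bbb form a major triad rooted on Ebb.
Ebb is the lowered second degree of Db major (diatonic 2 would be Eb). This is the Neapolitan sixth — a major triad on the lowered second degree, here in its customary first inversion.
With Gb in the bass the chord is in first inversion, so the figured bass is 6.

bII6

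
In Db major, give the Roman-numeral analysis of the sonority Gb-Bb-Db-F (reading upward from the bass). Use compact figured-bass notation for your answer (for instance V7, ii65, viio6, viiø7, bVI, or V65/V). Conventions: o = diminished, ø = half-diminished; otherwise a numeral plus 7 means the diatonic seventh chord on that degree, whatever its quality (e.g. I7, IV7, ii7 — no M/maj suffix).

The pitches Gb-Bb-Db-F form a major seventh chord rooted on Gb.
Gb is scale degree 4 in Db major, and a major seventh chord on that degree is written IV7.

IV7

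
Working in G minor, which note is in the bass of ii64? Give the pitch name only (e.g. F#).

ii in G minor has root A; the chord is A-C-E.
The figure 64 means second inversion — the fifth is in the bass.

E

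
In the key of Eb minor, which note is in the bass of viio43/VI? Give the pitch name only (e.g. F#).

The applied chord viio43/VI is rooted on Bb: Bb-Db-Fb-Abb.
The figure 43 means second inversion — the fifth is in the bass.

Fb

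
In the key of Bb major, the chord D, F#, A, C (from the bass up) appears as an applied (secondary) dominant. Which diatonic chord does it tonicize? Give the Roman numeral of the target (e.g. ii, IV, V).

vi

The chord is a dominant seventh chord on D.
A dominant resolves down a perfect fifth: D → G. In Bb major, G is scale degree 6, i.e. vi.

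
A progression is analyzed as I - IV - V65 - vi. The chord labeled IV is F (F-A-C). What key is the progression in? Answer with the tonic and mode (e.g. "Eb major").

The anchor chord is a major triad on F, labeled IV.
Counting down 3 scale steps from F places the tonic on C; a major triad on degree 4 is diatonic only in major.

C major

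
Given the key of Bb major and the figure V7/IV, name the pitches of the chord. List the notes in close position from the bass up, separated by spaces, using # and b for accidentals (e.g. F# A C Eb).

Bb D F Ab

The slash means an applied dominant: we want the dominant of IV. In Bb major, IV is Eb major, and its dominant is built on Bb.
Building a dominant seventh chord on Bb gives Bb-D-F-Ab.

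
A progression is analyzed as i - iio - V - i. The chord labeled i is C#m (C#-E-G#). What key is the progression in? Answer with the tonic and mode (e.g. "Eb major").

C# minor

i is given as C#-E-G# — a minor triad with root C#.
If C# is scale degree 1 and the mode makes that degree carry a minor triad, the tonic is C# and the mode is minor.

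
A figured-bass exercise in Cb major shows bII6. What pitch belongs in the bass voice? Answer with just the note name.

bII in Cb major has root Dbb; the chord is Dbb-Fb-Abb.
The figure 6 means first inversion — the third is in the bass.

Fb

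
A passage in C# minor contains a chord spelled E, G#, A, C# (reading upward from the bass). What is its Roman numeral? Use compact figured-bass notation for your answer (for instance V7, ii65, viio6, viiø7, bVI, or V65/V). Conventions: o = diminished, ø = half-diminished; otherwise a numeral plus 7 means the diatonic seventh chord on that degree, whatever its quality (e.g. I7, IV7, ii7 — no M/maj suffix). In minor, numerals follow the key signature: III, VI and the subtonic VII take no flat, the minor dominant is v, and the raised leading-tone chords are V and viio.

VI43

The pitches A-C#-E-G# form a major seventh chord rooted on A.
In C# minor, A is the submediant; the diatonic major seventh chord there is VI7.
With E in the bass the chord is in second inversion, so the figured bass is 43.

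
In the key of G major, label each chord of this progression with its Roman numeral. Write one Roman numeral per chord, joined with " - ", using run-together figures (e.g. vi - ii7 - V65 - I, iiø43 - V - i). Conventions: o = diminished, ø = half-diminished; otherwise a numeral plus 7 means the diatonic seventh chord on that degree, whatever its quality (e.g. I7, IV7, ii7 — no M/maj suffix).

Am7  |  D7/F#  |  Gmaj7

Am7: root A is the supertonic; minor seventh chord there is ii7.
D7/F# has root D, degree 5 in G major, so V65.
Gmaj7: root G is the tonic; major seventh chord there is I7.

ii7 - V65 - I7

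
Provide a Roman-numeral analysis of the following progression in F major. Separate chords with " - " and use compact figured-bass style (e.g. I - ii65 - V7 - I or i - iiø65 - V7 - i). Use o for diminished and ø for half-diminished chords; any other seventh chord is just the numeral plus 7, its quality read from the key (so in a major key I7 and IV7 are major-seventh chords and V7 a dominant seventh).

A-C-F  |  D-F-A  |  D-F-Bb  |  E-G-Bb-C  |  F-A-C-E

I6 - vi - IV6 - V65 - I7

A-C-F has root F, degree 1 in F major, so I6.
D-F-A has root D, degree 6 in F major, so vi.
D-F-Bb has root Bb, degree 4 in F major, so IV6.
E-G-Bb-C: root C is the dominant; dominant seventh chord there is V65.
F-A-C-E: major seventh chord on F = scale degree 1 → I7.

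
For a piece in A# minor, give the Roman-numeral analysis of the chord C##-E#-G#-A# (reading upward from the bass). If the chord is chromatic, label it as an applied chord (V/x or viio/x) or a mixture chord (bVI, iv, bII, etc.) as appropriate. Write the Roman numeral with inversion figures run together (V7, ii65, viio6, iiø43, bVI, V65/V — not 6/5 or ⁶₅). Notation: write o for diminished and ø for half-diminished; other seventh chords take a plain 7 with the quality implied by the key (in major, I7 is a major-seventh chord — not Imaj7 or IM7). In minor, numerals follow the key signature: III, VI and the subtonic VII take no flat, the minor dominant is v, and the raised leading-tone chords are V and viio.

Stacked in thirds the chord is A#-C##-E#-G#: a dominant seventh chord on A#.
A# is not a diatonic chord root with this quality in A# minor, but it lies a perfect fifth above D# (iv), so the chord functions as an applied dominant of iv.
With C## in the bass the chord is in first inversion, so the figured bass is 65.

V65/iv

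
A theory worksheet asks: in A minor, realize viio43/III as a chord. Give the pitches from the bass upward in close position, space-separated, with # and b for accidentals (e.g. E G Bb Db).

The slash marks an applied leading-tone chord: viio of III. In A minor, III is C, so the leading tone to it is B, a half step below.
Building a fully diminished seventh chord on B gives B-D-F-Ab.
The figured bass 43 indicates second inversion, placing the fifth (F) in the bass: F-Ab-B-D.

F Ab B D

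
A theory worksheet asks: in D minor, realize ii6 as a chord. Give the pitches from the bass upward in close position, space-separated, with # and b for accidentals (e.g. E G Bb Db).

G B E

ii6 is the minor supertonic, borrowed from the parallel major (the Dorian ii). In D minor that root is E.
So the chord is E-G-B, a minor triad.
The figured bass 6 indicates first inversion, placing the third (G) in the bass: G-B-E.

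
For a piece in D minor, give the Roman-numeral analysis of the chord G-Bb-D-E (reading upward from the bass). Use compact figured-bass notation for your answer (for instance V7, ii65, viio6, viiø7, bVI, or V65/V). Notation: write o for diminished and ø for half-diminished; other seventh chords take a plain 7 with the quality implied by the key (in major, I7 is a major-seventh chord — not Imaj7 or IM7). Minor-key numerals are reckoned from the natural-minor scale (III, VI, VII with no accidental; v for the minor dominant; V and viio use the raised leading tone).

Stacked in thirds the chord is E-G-Bb-D: a half-diminished seventh chord on E.
E is scale degree 2 in D minor, and a half-diminished seventh chord on that degree is written iiø7.
With G in the bass the chord is in first inversion, so the figured bass is 65.

iiø65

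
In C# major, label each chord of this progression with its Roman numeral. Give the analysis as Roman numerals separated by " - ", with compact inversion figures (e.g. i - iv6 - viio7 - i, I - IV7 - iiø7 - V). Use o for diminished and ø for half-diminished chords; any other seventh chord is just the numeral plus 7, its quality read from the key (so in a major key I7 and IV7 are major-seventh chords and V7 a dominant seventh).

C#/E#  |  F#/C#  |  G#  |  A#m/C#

C#/E# has root C#, degree 1 in C# major, so I6.
F#/C# has root F#, degree 4 in C# major, so IV64.
G# has root G#, degree 5 in C# major, so V.
A#m/C# has root A#, degree 6 in C# major, so vi6.

I6 - IV64 - V - vi6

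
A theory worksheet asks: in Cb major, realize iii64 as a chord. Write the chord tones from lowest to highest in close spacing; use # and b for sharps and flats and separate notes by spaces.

Bb Eb Gb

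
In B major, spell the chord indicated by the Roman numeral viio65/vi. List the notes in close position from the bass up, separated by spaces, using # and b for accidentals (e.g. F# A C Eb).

A# C# E F##

viio65/vi is a secondary leading-tone chord. The target vi is G# in B major; the applied chord is rooted a semitone below, on F##.
Building a fully diminished seventh chord on F## gives F##-A#-C#-E.
With the 65 figure the chord is in first inversion; from the bass A# upward in close position it reads A#-C#-E-F##.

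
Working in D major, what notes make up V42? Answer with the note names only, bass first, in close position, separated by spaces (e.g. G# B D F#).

In D major, the fifth degree is A, and the diatonic chord built there is a dominant seventh chord.
That chord is spelled A-C#-E-G.
The figured bass 42 indicates third inversion, placing the seventh (G) in the bass: G-A-C#-E.

G A C# E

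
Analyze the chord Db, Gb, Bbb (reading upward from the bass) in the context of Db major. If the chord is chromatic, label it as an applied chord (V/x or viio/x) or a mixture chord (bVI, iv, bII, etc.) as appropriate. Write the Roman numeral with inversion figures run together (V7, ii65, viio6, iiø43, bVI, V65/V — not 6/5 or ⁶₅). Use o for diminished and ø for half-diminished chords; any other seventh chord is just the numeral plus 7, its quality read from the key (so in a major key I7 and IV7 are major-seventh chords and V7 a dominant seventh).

iv64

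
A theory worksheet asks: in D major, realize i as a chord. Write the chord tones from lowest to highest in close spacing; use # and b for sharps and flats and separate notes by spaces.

D F A

i is the minor tonic, borrowed from the parallel minor. In D major that root is D.
So the chord is D-F-A, a minor triad.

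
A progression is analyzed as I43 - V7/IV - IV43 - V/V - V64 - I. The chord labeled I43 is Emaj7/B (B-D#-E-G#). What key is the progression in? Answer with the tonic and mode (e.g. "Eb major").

The chord Emaj7/B is a major seventh chord rooted on E; its label is I43.
If E is scale degree 1 and the mode makes that degree carry a major seventh chord, the tonic is E and the mode is major.

E major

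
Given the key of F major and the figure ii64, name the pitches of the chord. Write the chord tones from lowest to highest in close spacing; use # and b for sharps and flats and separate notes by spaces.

D G Bb

In F major, the second degree is G, and the diatonic chord built there is a minor triad.
That chord is spelled G-Bb-D.
The figured bass 64 indicates second inversion, placing the fifth (D) in the bass: D-G-Bb.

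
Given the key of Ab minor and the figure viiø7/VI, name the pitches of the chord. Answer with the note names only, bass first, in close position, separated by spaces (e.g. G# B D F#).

The slash marks an applied leading-tone chord: viio of VI. In Ab minor, VI is Fb, so the leading tone to it is Eb, a half step below.
Building a half-diminished seventh chord on Eb gives Eb-Gb-Bbb-Db.

Eb Gb Bbb Db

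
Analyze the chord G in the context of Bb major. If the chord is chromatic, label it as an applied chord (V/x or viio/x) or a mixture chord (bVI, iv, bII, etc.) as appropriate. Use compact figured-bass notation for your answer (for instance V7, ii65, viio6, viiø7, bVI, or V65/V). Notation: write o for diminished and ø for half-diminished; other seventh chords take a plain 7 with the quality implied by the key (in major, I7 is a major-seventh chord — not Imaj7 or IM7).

Stacked in thirds the chord is G-B-D: a major triad on G.
G is not a diatonic chord root with this quality in Bb major, but it lies a perfect fifth above C (ii), so the chord functions as an applied dominant of ii.

V/ii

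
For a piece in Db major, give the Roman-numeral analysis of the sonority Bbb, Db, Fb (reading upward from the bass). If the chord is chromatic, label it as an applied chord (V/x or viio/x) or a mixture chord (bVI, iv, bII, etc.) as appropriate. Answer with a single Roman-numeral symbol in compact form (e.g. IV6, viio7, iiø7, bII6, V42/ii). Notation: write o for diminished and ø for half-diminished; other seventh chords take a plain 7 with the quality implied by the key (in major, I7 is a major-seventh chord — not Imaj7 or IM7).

Stacked in thirds the chord is Bbb-Db-Fb: a major triad on Bbb.
Bbb is the lowered sixth degree of Db major (diatonic 6 would be Bb). This is a major triad on the lowered sixth degree, borrowed from the parallel minor.

bVI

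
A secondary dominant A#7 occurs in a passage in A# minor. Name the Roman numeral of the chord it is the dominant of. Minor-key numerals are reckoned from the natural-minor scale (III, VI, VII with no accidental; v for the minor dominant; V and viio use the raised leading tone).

The chord is a dominant seventh chord on A#.
A dominant resolves down a perfect fifth: A# → D#. In A# minor, D# is scale degree 4, i.e. iv.

iv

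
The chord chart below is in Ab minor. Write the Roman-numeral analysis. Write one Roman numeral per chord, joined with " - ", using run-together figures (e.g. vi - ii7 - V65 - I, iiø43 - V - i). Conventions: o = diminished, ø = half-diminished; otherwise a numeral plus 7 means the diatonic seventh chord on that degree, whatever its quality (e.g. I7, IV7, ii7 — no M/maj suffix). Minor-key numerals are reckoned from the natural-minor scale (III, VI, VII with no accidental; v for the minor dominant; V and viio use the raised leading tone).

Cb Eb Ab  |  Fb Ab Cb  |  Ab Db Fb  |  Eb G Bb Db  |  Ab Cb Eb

i6 - VI - iv64 - V7 - i

Cb-Eb-Ab: root Ab is the tonic; minor triad there is i6.
Fb-Ab-Cb has root Fb, degree 6 in Ab minor, so VI.
Ab-Db-Fb: root Db is the subdominant; minor triad there is iv64.
Eb-G-Bb-Db has root Eb, degree 5 in Ab minor, so V7.
Ab-Cb-Eb has root Ab, degree 1 in Ab minor, so i.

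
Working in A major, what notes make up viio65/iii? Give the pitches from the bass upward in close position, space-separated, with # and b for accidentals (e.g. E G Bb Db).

viio65/iii is a secondary leading-tone chord. The target iii is C# in A major; the applied chord is rooted a semitone below, on B#.
Building a fully diminished seventh chord on B# gives B#-D#-F#-A.
With the 65 figure the chord is in first inversion; from the bass D# upward in close position it reads D#-F#-A-B#.

D# F# A B#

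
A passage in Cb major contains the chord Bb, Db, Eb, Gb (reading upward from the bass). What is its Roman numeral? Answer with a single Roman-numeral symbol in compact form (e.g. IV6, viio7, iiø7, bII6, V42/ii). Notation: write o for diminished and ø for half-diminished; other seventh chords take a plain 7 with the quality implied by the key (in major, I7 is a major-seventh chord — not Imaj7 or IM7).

iii43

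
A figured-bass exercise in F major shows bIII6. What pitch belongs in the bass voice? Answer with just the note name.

bIII in F major has root Ab; the chord is Ab-C-Eb.
The figure 6 means first inversion — the third is in the bass.

C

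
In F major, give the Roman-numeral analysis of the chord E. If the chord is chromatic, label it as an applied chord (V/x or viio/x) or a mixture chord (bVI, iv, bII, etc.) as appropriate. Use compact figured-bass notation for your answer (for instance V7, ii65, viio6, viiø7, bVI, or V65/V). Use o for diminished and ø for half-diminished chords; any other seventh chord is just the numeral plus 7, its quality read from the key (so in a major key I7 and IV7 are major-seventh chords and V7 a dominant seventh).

The pitches E-G#-B form a major triad rooted on E.
E is not a diatonic chord root with this quality in F major, but it lies a perfect fifth above A (iii), so the chord functions as an applied dominant of iii.

V/iii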